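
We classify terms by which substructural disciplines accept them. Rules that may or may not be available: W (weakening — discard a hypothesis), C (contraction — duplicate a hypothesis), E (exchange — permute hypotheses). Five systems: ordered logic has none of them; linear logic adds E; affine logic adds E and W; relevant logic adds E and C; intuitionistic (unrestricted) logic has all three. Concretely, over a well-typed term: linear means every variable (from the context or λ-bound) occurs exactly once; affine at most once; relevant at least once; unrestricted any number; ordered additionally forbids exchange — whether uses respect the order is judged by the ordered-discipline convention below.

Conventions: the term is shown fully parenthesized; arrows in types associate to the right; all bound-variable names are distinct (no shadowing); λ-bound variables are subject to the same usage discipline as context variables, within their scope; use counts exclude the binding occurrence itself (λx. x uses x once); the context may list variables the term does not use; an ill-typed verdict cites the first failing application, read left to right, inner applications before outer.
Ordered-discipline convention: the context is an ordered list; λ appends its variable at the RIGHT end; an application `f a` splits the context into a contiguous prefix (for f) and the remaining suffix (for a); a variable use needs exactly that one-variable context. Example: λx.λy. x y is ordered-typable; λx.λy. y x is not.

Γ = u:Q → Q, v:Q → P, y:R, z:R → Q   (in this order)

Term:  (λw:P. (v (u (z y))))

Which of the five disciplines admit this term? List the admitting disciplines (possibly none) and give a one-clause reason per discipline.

admitted in: affine, unrestricted
use counts: u: 1×; v: 1×; y: 1×; z: 1×; w (λ-bound): 0×
left-to-right use order: v, u, z, y
typing: well-typed at P → P
ordered ✗ (w left unused)
linear ✗ (w left unused)
affine ✓ (at most one use each (u, v, y, z, w))
relevant ✗ (w left unused)
unrestricted ✓ (typability at P → P is all that's needed)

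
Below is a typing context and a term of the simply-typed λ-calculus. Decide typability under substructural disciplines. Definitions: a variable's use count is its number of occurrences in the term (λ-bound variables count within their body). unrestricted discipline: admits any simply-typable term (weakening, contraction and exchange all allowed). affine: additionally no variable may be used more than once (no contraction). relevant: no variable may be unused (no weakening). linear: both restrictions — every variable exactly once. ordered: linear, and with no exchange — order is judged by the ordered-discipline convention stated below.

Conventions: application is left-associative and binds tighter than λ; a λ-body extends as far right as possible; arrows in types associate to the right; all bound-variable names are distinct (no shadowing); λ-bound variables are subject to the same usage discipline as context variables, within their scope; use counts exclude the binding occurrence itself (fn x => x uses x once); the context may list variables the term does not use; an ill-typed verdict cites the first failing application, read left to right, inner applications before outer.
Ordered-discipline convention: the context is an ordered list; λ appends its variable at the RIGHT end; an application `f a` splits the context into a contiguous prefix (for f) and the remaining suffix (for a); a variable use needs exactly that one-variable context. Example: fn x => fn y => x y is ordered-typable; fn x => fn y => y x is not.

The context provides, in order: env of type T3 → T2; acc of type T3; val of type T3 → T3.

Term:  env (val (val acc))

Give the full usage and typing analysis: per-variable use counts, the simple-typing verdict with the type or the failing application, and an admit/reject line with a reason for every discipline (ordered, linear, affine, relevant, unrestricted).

usage: env ×1, acc ×1, val ×2
left-to-right use order: env, val, val, acc
typing: well-typed — term : T2
ordered: ✗, val ×2 used more than once (contraction)
linear: ✗, val ×2 used more than once (contraction)
affine: ✗, val ×2 used more than once (contraction)
relevant: ✓, none of env, acc, val goes unused
unrestricted: ✓, typability at T2 is all that's needed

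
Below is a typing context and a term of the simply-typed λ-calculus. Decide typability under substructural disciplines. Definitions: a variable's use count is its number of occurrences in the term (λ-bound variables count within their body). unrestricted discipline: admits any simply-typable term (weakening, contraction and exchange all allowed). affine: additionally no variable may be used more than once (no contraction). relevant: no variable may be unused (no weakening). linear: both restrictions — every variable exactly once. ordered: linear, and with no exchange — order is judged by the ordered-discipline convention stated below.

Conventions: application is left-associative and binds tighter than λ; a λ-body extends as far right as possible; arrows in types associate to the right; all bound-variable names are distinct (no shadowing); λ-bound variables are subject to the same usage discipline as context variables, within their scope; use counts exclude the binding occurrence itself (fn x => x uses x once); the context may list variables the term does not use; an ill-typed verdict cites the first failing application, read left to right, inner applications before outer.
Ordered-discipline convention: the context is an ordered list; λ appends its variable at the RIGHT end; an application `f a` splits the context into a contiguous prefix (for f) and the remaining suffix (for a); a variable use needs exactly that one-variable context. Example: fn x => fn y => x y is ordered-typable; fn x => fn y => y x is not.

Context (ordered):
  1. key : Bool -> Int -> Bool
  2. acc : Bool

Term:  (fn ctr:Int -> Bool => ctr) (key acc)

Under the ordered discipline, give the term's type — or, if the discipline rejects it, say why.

term : Int -> Bool
use counts: key=1, acc=1, ctr (λ-bound)=1
uses in reading order: ctr, key, acc
typing: well-typed — term : Int -> Bool
per-discipline verdicts: ordered ✓; linear ✓; affine ✓; relevant ✓; unrestricted ✓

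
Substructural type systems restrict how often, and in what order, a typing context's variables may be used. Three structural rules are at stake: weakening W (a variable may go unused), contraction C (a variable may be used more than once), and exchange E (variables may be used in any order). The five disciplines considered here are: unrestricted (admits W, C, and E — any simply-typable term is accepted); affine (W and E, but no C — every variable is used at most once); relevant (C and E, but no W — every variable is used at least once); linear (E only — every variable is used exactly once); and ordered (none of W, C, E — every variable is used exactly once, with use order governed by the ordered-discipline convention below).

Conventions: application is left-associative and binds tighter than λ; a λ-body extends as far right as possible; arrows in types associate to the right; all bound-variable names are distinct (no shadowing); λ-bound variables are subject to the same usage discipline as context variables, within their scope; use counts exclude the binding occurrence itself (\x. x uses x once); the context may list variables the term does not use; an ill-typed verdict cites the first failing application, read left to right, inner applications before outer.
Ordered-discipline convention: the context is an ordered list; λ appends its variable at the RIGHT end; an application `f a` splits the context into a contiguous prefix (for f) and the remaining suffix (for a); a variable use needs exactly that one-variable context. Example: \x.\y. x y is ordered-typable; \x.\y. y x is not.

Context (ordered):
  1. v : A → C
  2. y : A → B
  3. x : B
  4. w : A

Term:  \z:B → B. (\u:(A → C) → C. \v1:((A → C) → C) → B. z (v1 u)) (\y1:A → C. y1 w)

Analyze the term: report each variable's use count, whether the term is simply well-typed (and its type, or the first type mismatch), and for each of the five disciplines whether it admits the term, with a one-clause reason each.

use counts: v=0, y=0, x=0, w=1, z (bound)=1, u (bound)=1, v1 (bound)=1, y1 (bound)=1
order of uses: z, v1, u, y1, w
typing: the term checks, with type (B → B) → (((A → C) → C) → B) → B
ordered: ✗ — unused: v, y, x — weakening required
linear: ✗ — unused: v, y, x — weakening required
affine: ✓ — v, y, x, w, z, u, v1, y1: no repeats, contraction unneeded
relevant: ✗ — unused: v, y, x — weakening required
unrestricted: ✓ — typability at (B → B) → (((A → C) → C) → B) → B is all that's needed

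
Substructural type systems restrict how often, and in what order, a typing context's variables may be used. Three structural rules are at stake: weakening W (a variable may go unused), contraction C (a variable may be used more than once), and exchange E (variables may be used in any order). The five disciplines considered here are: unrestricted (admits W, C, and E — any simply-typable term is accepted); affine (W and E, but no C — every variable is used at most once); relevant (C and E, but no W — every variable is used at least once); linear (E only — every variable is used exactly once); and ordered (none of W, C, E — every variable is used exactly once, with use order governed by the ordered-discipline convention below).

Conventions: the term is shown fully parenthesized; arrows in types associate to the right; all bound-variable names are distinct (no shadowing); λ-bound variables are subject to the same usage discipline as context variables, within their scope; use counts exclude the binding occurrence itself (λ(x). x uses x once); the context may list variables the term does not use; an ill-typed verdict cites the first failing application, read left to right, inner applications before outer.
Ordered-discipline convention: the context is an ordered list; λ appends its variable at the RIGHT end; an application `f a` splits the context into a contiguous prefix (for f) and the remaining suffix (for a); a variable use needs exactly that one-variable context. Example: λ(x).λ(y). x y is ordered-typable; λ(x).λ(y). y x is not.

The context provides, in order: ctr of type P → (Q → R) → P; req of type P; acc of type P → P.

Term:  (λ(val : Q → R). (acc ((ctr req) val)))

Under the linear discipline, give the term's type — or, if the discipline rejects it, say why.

term : (Q → R) → P
counts: ctr: 1; req: 1; acc: 1; val (bound): 1
order of uses: acc, ctr, req, val
typing: the term checks, with type (Q → R) → P
across the five disciplines: ordered ✗; linear ✓; affine ✓; relevant ✓; unrestricted ✓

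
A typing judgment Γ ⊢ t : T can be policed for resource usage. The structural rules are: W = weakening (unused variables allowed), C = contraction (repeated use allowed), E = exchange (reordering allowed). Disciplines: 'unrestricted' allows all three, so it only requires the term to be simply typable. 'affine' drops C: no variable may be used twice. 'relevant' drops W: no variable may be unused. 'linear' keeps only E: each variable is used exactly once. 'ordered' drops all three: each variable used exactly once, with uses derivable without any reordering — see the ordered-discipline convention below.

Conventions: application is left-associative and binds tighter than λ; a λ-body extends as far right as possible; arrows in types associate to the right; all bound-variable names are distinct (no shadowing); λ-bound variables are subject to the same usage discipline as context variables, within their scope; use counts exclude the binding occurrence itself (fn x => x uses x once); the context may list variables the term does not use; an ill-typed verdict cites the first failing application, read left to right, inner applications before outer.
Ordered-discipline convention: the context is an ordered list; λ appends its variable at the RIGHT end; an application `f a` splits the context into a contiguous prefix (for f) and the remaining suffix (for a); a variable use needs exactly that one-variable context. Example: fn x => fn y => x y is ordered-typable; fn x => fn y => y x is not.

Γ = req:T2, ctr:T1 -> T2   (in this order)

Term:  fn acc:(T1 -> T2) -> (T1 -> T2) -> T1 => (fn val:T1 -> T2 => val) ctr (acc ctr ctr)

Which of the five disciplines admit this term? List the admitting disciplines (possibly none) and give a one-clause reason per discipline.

admitted by: unrestricted
counts: req=0, ctr=3, acc (λ-bound)=1, val (λ-bound)=1
use order (left to right): val, ctr, acc, ctr, ctr
typing: well-typed — term : ((T1 -> T2) -> (T1 -> T2) -> T1) -> T2
ordered ✗ (uses contraction: ctr ×3; req never used (weakening))
linear ✗ (uses contraction: ctr ×3; req never used (weakening))
affine ✗ (uses contraction: ctr ×3)
relevant ✗ (req never used (weakening))
unrestricted ✓ (well-typed at ((T1 -> T2) -> (T1 -> T2) -> T1) -> T2; no restrictions here)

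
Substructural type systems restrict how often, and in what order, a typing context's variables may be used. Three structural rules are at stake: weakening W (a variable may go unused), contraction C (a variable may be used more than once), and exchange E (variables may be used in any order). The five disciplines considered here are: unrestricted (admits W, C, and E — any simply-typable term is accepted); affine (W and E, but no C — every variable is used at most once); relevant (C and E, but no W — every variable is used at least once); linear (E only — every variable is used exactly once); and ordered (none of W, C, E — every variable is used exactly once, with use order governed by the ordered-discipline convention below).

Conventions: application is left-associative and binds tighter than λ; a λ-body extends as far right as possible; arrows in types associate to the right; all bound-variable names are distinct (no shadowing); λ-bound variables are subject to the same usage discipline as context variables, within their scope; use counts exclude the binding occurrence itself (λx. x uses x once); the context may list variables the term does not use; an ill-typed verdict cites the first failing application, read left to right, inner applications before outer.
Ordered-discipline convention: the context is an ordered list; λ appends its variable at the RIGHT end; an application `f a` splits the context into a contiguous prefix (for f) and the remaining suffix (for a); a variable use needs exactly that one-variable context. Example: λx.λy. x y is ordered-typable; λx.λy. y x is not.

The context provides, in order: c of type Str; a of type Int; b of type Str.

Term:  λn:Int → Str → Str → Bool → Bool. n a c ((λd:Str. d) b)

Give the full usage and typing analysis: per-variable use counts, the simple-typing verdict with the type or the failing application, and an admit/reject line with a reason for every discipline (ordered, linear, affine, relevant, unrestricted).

use counts: c: 1, a: 1, b: 1, n [bound]: 1, d [bound]: 1
order of uses: n, a, c, d, b
typing: the term checks, with type (Int → Str → Str → Bool → Bool) → Bool → Bool
ordered: ✗ — no ordered split (uses run n, a, c, d, b)
linear: ✓ — single use per variable (c, a, b, n, d)
affine: ✓ — at most one use each (c, a, b, n, d)
relevant: ✓ — none of c, a, b, n, d goes unused
unrestricted: ✓ — type-checks ((Int → Str → Str → Bool → Bool) → Bool → Bool) and nothing is barred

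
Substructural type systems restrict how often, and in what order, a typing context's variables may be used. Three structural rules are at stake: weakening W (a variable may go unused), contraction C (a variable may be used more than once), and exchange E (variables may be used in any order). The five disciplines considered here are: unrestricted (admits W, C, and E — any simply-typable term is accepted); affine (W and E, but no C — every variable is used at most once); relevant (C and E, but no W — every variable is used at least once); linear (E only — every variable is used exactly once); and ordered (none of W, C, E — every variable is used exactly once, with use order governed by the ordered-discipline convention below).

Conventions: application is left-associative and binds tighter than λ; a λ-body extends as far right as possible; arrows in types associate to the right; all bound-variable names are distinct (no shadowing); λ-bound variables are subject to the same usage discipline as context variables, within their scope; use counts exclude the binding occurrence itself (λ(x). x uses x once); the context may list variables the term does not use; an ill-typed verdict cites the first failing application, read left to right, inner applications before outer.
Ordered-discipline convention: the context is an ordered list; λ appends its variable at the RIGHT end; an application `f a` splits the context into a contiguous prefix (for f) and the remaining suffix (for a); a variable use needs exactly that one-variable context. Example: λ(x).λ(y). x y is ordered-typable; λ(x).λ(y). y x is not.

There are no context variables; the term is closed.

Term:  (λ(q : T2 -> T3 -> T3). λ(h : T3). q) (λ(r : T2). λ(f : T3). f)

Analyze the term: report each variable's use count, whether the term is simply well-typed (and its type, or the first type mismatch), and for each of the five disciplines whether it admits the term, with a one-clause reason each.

counts: q (bound): 1, h (bound): 0, r (bound): 0, f (bound): 1
order of uses: q, f
typing: well-typed — term : T3 -> T2 -> T3 -> T3
ordered ✗ (h, r never used (weakening))
linear ✗ (h, r never used (weakening))
affine ✓ (q, h, r, f: no repeats, contraction unneeded)
relevant ✗ (h, r never used (weakening))
unrestricted ✓ (well-typed at T3 -> T2 -> T3 -> T3; no restrictions here)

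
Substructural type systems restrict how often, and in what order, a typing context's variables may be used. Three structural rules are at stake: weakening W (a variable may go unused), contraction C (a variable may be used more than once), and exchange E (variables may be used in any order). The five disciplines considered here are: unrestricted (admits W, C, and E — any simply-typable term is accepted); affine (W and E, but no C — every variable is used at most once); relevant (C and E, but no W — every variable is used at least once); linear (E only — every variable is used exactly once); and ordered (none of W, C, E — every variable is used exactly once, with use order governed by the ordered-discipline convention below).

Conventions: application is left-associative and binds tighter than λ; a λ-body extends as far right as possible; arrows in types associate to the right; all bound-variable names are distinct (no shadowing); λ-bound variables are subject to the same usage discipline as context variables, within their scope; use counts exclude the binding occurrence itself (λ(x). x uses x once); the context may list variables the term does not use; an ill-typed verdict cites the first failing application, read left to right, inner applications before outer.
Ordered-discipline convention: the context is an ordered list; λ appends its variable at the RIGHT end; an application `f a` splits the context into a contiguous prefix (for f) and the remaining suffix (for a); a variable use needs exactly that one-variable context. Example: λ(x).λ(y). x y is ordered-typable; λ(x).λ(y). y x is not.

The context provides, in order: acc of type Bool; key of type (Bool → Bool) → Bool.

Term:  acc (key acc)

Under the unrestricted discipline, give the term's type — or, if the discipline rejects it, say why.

not well-typed under unrestricted — fails simple typing
usage: acc=2; key=1
uses in reading order: acc, key, acc
typing: ill-typed: a function awaiting Bool → Bool gets Bool
per-discipline verdicts: ordered ✗ | linear ✗ | affine ✗ | relevant ✗ | unrestricted ✗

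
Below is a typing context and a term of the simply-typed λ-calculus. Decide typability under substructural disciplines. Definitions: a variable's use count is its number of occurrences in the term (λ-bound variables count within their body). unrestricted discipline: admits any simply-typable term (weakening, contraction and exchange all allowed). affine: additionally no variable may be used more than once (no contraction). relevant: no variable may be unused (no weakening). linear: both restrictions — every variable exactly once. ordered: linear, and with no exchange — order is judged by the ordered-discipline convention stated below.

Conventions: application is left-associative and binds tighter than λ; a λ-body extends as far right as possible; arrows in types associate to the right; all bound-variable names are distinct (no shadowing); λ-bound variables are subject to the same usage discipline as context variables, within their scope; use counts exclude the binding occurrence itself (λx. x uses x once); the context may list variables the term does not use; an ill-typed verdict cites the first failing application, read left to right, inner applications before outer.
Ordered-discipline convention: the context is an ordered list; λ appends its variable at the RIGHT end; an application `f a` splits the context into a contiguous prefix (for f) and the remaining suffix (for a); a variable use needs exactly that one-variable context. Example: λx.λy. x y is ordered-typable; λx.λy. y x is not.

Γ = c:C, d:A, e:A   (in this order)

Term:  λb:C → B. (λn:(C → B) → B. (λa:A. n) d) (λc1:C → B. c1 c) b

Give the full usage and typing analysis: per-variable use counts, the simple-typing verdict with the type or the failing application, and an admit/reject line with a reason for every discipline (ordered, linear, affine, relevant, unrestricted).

counts: c: 1×, d: 1×, e: 0×, b [bound]: 1×, n [bound]: 1×, a [bound]: 0×, c1 [bound]: 1×
left-to-right use order: n, d, c1, c, b
typing: ✓ — (C → B) → B
ordered: ✗, unused: e, a — weakening required
linear: ✗, unused: e, a — weakening required
affine: ✓, c, d, e, b, n, a, c1: no repeats, contraction unneeded
relevant: ✗, unused: e, a — weakening required
unrestricted: ✓, typability at (C → B) → B is all that's needed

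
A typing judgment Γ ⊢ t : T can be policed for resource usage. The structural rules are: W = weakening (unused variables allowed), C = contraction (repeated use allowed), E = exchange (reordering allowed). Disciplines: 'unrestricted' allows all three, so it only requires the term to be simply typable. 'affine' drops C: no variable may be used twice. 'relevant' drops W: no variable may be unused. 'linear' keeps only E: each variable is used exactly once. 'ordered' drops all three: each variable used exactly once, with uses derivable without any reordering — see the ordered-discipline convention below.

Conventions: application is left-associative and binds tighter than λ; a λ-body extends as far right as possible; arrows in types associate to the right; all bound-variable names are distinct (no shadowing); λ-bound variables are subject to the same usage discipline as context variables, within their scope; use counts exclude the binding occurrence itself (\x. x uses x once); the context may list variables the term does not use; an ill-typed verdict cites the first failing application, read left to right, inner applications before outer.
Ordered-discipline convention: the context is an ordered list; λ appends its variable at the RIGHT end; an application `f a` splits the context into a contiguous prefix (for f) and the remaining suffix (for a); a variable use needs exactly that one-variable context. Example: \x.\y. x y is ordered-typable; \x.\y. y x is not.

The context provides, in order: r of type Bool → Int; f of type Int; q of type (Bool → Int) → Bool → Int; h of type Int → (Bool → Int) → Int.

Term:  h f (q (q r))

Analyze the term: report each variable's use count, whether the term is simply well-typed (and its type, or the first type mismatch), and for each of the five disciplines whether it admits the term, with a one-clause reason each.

use counts: r=1; f=1; q=2; h=1
left-to-right use order: h, f, q, q, r
typing: well-typed — term : Int
ordered: ✗, uses contraction: q ×2
linear: ✗, uses contraction: q ×2
affine: ✗, uses contraction: q ×2
relevant: ✓, r, f, q, h: all used, weakening unneeded
unrestricted: ✓, typability at Int is all that's needed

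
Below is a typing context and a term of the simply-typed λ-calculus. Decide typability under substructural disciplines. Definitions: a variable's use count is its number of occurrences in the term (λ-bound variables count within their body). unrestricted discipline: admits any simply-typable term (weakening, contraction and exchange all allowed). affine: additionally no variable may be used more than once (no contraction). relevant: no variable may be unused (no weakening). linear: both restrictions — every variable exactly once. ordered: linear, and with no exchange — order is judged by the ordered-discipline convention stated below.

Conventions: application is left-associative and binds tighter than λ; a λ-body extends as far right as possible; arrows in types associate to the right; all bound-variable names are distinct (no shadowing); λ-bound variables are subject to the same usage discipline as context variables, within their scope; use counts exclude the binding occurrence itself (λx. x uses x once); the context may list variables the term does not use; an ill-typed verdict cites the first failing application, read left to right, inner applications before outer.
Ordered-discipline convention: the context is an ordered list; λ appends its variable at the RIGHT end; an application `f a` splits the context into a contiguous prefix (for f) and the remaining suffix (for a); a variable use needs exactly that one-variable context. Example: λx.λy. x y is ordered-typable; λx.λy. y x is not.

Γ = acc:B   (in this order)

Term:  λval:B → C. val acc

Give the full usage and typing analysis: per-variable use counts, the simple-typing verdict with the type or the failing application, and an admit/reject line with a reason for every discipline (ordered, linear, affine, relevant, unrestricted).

use counts: acc: 1; val [bound]: 1
use order (left to right): val, acc
typing: well-typed at (B → C) → C
ordered: ✗, use order val, acc needs exchange
linear: ✓, exactly-once usage across acc, val
affine: ✓, at most one use each (acc, val)
relevant: ✓, none of acc, val goes unused
unrestricted: ✓, typability at (B → C) → C is all that's needed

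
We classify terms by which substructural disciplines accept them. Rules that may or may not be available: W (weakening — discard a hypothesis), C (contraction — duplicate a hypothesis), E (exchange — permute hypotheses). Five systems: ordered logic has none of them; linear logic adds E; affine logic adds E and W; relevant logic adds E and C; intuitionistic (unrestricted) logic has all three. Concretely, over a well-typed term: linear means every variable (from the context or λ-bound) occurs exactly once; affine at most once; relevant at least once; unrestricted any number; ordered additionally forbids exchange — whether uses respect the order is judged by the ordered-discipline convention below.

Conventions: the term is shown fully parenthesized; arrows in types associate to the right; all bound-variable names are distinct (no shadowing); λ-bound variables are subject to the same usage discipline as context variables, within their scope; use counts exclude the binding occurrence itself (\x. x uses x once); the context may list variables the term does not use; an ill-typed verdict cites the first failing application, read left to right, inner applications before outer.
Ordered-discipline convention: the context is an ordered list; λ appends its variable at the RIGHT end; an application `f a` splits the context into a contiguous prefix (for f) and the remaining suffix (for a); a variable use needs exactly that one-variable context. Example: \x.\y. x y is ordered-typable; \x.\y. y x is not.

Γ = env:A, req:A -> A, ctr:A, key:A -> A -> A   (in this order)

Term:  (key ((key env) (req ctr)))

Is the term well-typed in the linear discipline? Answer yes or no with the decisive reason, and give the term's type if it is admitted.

no — needs contraction — key ×2
variable uses: env=1; req=1; ctr=1; key=2
left-to-right use order: key, key, env, req, ctr
typing: well-typed — term : A -> A
across the five disciplines: ordered ✗ · linear ✗ · affine ✗ · relevant ✓ · unrestricted ✓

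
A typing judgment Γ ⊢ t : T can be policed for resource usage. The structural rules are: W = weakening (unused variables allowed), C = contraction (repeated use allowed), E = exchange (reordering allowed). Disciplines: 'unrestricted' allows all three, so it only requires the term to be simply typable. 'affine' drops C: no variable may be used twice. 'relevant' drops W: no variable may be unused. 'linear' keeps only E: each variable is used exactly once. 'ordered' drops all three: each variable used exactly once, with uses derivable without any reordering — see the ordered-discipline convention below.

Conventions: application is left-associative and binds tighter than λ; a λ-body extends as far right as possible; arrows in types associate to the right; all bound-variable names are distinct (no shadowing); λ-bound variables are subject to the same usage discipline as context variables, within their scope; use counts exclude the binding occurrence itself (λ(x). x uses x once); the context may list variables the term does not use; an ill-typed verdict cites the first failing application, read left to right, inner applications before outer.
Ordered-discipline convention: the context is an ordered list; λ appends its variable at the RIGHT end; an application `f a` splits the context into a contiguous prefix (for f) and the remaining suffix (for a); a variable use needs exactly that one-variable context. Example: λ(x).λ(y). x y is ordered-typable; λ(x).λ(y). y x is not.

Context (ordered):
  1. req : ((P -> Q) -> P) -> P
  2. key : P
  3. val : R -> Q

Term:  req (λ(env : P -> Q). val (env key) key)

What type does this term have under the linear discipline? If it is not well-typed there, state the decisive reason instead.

not well-typed under linear — the type mismatch rejects it
counts: req ×1; key ×2; val ×1; env (λ-bound) ×1
use order (left to right): req, val, env, key, key
typing: ill-typed: argument of type Q where R is required
summary: ordered ✗ · linear ✗ · affine ✗ · relevant ✗ · unrestricted ✗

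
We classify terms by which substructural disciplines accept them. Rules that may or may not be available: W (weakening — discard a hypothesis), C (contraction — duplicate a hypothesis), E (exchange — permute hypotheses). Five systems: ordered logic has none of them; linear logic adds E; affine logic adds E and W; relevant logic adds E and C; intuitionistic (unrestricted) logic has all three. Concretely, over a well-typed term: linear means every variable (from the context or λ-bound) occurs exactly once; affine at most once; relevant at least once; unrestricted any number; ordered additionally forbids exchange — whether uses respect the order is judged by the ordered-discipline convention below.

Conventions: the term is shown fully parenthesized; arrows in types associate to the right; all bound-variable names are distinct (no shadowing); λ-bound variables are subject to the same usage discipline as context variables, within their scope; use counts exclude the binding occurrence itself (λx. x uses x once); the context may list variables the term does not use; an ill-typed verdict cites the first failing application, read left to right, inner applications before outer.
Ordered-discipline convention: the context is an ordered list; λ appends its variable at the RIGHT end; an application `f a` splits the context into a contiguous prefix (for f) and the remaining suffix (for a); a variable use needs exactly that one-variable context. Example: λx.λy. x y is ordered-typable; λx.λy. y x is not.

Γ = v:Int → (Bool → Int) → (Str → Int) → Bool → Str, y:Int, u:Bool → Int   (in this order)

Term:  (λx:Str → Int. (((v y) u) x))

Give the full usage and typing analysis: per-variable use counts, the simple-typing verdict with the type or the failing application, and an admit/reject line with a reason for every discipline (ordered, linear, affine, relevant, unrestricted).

variable uses: v ×1, y ×1, u ×1, x [bound] ×1
order of uses: v, y, u, x
typing: well-typed at (Str → Int) → Bool → Str
ordered: ✓, single-use (v, y, u, x), ordered derivation ok
linear: ✓, exactly-once usage across v, y, u, x
affine: ✓, none of v, y, u, x used more than once
relevant: ✓, v, y, u, x: all used, weakening unneeded
unrestricted: ✓, simply typable at (Str → Int) → Bool → Str; W, C, E all held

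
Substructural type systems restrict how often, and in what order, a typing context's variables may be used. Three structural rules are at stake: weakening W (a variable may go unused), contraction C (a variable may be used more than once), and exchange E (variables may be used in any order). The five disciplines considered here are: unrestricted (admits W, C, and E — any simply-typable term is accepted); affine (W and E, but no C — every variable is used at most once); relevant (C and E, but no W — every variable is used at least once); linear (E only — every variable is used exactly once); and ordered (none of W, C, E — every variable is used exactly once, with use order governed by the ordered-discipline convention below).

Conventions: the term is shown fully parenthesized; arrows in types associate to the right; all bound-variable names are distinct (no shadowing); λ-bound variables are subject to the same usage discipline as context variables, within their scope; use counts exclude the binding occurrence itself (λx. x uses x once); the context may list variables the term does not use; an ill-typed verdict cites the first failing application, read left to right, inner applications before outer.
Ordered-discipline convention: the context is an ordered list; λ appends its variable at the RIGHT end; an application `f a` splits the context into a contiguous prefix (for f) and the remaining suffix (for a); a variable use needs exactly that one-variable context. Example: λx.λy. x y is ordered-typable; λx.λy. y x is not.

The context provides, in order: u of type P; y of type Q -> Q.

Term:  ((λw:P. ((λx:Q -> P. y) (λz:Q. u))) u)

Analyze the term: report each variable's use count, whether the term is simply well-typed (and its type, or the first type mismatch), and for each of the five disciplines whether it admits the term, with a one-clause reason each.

usage: u=2, y=1, w (bound)=0, x (bound)=0, z (bound)=0
left-to-right use order: y, u, u
typing: the term checks, with type Q -> Q
ordered ✗ (uses contraction: u ×2; needs weakening: w, x, z unused)
linear ✗ (uses contraction: u ×2; needs weakening: w, x, z unused)
affine ✗ (uses contraction: u ×2)
relevant ✗ (needs weakening: w, x, z unused)
unrestricted ✓ (well-typed at Q -> Q; no restrictions here)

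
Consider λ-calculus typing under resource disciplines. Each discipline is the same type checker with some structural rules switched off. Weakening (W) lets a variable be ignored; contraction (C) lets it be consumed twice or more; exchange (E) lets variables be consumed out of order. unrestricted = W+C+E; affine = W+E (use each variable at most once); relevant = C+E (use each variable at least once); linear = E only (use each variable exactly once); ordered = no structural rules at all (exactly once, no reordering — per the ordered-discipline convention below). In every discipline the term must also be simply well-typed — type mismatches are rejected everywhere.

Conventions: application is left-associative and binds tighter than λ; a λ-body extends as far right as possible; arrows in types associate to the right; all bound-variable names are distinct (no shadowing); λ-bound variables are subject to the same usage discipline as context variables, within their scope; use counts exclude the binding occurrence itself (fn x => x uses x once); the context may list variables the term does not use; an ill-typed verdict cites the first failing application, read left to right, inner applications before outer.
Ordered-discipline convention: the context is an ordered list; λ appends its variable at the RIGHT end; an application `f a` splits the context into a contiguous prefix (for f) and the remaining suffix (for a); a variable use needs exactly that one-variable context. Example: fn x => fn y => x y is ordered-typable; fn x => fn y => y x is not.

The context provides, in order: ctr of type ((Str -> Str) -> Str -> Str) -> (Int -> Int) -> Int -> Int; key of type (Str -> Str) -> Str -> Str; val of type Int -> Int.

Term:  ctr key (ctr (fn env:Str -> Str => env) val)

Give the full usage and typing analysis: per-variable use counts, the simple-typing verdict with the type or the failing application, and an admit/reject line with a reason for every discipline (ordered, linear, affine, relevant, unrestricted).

usage: ctr ×2; key ×1; val ×1; env [bound] ×1
use order (left to right): ctr, key, ctr, env, val
typing: well-typed — term : Int -> Int
ordered ✗ (ctr ×2 used more than once (contraction))
linear ✗ (ctr ×2 used more than once (contraction))
affine ✗ (ctr ×2 used more than once (contraction))
relevant ✓ (none of ctr, key, val, env goes unused)
unrestricted ✓ (well-typed at Int -> Int; no restrictions here)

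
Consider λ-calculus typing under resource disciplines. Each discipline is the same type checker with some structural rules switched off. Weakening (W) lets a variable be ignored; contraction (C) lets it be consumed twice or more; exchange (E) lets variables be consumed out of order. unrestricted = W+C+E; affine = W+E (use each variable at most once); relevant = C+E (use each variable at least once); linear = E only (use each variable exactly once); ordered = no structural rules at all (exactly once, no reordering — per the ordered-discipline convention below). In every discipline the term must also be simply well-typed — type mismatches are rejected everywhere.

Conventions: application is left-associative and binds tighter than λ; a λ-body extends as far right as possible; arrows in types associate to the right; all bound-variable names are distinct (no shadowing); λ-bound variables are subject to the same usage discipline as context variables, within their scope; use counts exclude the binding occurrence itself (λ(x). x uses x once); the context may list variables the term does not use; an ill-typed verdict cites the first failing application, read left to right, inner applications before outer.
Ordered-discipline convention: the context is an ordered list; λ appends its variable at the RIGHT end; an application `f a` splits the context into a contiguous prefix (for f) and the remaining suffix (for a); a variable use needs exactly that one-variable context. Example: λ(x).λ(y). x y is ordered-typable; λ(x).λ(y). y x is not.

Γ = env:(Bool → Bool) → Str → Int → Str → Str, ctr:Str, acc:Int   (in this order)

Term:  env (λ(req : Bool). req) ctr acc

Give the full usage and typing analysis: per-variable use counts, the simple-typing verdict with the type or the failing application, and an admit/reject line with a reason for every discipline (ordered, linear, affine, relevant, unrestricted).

counts: env ×1; ctr ×1; acc ×1; req (λ-bound) ×1
uses in reading order: env, req, ctr, acc
typing: the term checks, with type Str → Str
ordered: ✓ — single-use (env, ctr, acc, req), ordered derivation ok
linear: ✓ — exactly-once usage across env, ctr, acc, req
affine: ✓ — none of env, ctr, acc, req used more than once
relevant: ✓ — none of env, ctr, acc, req goes unused
unrestricted: ✓ — simply typable at Str → Str; W, C, E all held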